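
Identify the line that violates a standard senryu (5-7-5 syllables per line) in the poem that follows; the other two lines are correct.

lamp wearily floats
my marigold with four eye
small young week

Line 1: "lamp wearily floats": 1+3+1 = 5 ✓
Line 2: "my marigold with four eye": 1+3+1+1+1 = 7 ✓
Line 3: "small young week": 1+1+1 = 3 (expected 5)

The third line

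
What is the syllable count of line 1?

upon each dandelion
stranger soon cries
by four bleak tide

7

Line 1: upon (2), each (1), dandelion (4) → 7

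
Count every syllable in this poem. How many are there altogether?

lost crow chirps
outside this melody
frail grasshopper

13

Line 1: lost (1), crow (1), chirps (1) → 3
Line 2: outside (2), this (1), melody (3) → 6
Line 3: frail (1), grasshopper (3) → 4
Total: 3 + 6 + 4 = 13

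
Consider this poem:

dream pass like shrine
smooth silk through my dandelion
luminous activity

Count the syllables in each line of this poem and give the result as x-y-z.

Line 1: dream(1) + pass(1) + like(1) + shrine(1) = 4
Line 2: smooth(1) + silk(1) + through(1) + my(1) + dandelion(4) = 8
Line 3: luminous(3) + activity(4) = 7

4-8-7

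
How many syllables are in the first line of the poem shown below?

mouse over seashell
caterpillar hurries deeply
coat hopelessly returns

5

The first line: "mouse over seashell": 1+2+2 = 5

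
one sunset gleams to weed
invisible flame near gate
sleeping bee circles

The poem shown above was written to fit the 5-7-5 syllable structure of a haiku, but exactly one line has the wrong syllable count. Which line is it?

Line 1: one (1), sunset (2), gleams (1), to (1), weed (1) → 6 (expected 5)
Line 2: invisible (4), flame (1), near (1), gate (1) → 7 ✓
Line 3: sleeping (2), bee (1), circles (2) → 5 ✓

Line 1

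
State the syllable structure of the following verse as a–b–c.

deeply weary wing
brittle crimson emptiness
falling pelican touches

Line 1: "deeply weary wing": 2+2+1 = 5
Line 2: "brittle crimson emptiness": 2+2+3 = 7
Line 3: "falling pelican touches": 2+3+2 = 7

5–7–7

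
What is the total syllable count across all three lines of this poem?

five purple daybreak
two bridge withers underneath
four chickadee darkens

18

Line 1: five (1), purple (2), daybreak (2) → 5
Line 2: two (1), bridge (1), withers (2), underneath (3) → 7
Line 3: four (1), chickadee (3), darkens (2) → 6
Total: 5 + 7 + 6 = 18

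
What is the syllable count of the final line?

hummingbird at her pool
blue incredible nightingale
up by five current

5

The final line: up (1), by (1), five (1), current (2) → 5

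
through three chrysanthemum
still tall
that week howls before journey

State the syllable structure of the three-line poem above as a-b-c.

6-2-7

Line 1: through(1) + three(1) + chrysanthemum(4) = 6
Line 2: still(1) + tall(1) = 2
Line 3: that(1) + week(1) + howls(1) + before(2) + journey(2) = 7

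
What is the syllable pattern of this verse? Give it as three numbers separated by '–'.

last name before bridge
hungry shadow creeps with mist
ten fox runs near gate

5–7–5

Line 1: last (1), name (1), before (2), bridge (1) → 5
Line 2: hungry (2), shadow (2), creeps (1), with (1), mist (1) → 7
Line 3: ten (1), fox (1), runs (1), near (1), gate (1) → 5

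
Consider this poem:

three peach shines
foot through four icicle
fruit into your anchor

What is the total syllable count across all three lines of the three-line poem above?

Line 1: three (1), peach (1), shines (1) → 3
Line 2: foot (1), through (1), four (1), icicle (3) → 6
Line 3: fruit (1), into (2), your (1), anchor (2) → 6
Total: 3 + 6 + 6 = 15

15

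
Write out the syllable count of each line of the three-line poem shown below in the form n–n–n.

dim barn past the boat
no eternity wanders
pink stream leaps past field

5–7–5

Line 1: dim (1), barn (1), past (1), the (1), boat (1) → 5
Line 2: no (1), eternity (4), wanders (2) → 7
Line 3: pink (1), stream (1), leaps (1), past (1), field (1) → 5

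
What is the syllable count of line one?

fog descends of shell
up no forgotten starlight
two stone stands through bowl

Line one: fog(1) + descends(2) + of(1) + shell(1) = 5

5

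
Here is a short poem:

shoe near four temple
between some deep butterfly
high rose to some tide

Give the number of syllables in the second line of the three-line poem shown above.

7

The second line: between (2), some (1), deep (1), butterfly (3) → 7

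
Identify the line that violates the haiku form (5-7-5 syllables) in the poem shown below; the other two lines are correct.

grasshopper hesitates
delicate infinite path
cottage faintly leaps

Line 1

Line 1: "grasshopper hesitates": 3+3 = 6 (expected 5)
Line 2: "delicate infinite path": 3+3+1 = 7 ✓
Line 3: "cottage faintly leaps": 2+2+1 = 5 ✓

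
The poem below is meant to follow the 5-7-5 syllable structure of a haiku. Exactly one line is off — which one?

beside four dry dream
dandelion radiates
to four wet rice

Line 1: beside(2) + four(1) + dry(1) + dream(1) = 5 ✓
Line 2: dandelion(4) + radiates(3) = 7 ✓
Line 3: to(1) + four(1) + wet(1) + rice(1) = 4 (expected 5)

The third line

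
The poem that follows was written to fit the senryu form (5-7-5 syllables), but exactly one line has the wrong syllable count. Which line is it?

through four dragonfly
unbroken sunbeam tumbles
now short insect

Line 3

Line 1: "through four dragonfly": 1+1+3 = 5 ✓
Line 2: "unbroken sunbeam tumbles": 3+2+2 = 7 ✓
Line 3: "now short insect": 1+1+2 = 4 (expected 5)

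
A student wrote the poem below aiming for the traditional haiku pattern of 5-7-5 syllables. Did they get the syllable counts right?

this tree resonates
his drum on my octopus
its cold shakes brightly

Yes

Line 1: this(1) + tree(1) + resonates(3) = 5 ✓
Line 2: his(1) + drum(1) + on(1) + my(1) + octopus(3) = 7 ✓
Line 3: its(1) + cold(1) + shakes(1) + brightly(2) = 5 ✓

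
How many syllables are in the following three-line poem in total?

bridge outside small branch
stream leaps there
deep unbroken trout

13

Line 1: bridge(1) + outside(2) + small(1) + branch(1) = 5
Line 2: stream(1) + leaps(1) + there(1) = 3
Line 3: deep(1) + unbroken(3) + trout(1) = 5
Total: 5 + 3 + 5 = 13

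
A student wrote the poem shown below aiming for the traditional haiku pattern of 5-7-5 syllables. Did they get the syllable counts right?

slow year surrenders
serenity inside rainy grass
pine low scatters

No

Line 1: slow (1), year (1), surrenders (3) → 5 ✓
Line 2: serenity (4), inside (2), rainy (2), grass (1) → 9 (expected 7)
Line 3: pine (1), low (1), scatters (2) → 4 (expected 5)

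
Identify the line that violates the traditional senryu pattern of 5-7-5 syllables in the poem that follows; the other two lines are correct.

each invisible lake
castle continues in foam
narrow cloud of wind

Line 1: each(1) + invisible(4) + lake(1) = 6 (expected 5)
Line 2: castle(2) + continues(3) + in(1) + foam(1) = 7 ✓
Line 3: narrow(2) + cloud(1) + of(1) + wind(1) = 5 ✓

The first line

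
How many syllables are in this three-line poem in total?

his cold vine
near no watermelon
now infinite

Line 1: "his cold vine": 1+1+1 = 3
Line 2: "near no watermelon": 1+1+4 = 6
Line 3: "now infinite": 1+3 = 4
Total: 3 + 6 + 4 = 13

13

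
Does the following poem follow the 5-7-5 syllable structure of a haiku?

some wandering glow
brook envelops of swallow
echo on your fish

Line 1: some(1) + wandering(3) + glow(1) = 5 ✓
Line 2: brook(1) + envelops(3) + of(1) + swallow(2) = 7 ✓
Line 3: echo(2) + on(1) + your(1) + fish(1) = 5 ✓

Yes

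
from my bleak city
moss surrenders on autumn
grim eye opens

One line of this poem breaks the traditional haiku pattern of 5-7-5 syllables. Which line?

Line 1: from (1), my (1), bleak (1), city (2) → 5 ✓
Line 2: moss (1), surrenders (3), on (1), autumn (2) → 7 ✓
Line 3: grim (1), eye (1), opens (2) → 4 (expected 5)

The third line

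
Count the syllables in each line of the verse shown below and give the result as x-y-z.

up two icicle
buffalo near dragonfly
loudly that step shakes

Line 1: up (1), two (1), icicle (3) → 5
Line 2: buffalo (3), near (1), dragonfly (3) → 7
Line 3: loudly (2), that (1), step (1), shakes (1) → 5

5-7-5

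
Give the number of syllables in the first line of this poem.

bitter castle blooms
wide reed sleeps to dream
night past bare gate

The first line: bitter (2), castle (2), blooms (1) → 5

5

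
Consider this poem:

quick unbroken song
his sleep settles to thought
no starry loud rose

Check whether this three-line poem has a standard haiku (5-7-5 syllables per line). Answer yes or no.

Line 1: quick (1), unbroken (3), song (1) → 5 ✓
Line 2: his (1), sleep (1), settles (2), to (1), thought (1) → 6 (expected 7)
Line 3: no (1), starry (2), loud (1), rose (1) → 5 ✓

No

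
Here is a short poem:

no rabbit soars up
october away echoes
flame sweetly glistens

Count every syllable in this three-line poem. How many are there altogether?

Line 1: "no rabbit soars up": 1+2+1+1 = 5
Line 2: "october away echoes": 3+2+2 = 7
Line 3: "flame sweetly glistens": 1+2+2 = 5
Total: 5 + 7 + 5 = 17

17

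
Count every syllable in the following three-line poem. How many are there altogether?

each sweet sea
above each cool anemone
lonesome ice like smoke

16

Line 1: each (1), sweet (1), sea (1) → 3
Line 2: above (2), each (1), cool (1), anemone (4) → 8
Line 3: lonesome (2), ice (1), like (1), smoke (1) → 5
Total: 3 + 8 + 5 = 16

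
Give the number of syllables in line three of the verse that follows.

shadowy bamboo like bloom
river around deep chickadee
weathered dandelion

Line three: weathered (2), dandelion (4) → 6

6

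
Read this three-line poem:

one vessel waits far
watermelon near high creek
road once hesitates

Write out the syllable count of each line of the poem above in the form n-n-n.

5-7-5

Line 1: one (1), vessel (2), waits (1), far (1) → 5
Line 2: watermelon (4), near (1), high (1), creek (1) → 7
Line 3: road (1), once (1), hesitates (3) → 5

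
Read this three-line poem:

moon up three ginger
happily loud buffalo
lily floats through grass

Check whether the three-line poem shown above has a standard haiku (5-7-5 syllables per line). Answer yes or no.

Yes

Line 1: moon (1), up (1), three (1), ginger (2) → 5 ✓
Line 2: happily (3), loud (1), buffalo (3) → 7 ✓
Line 3: lily (2), floats (1), through (1), grass (1) → 5 ✓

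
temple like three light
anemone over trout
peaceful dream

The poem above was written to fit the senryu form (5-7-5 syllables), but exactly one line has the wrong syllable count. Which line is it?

Line 3

Line 1: temple(2) + like(1) + three(1) + light(1) = 5 ✓
Line 2: anemone(4) + over(2) + trout(1) = 7 ✓
Line 3: peaceful(2) + dream(1) = 3 (expected 5)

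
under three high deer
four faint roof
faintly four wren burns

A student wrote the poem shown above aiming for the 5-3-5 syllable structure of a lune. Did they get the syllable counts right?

Yes

Line 1: "under three high deer": 2+1+1+1 = 5 ✓
Line 2: "four faint roof": 1+1+1 = 3 ✓
Line 3: "faintly four wren burns": 2+1+1+1 = 5 ✓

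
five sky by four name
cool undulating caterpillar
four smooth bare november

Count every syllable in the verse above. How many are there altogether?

20

Line 1: five(1) + sky(1) + by(1) + four(1) + name(1) = 5
Line 2: cool(1) + undulating(4) + caterpillar(4) = 9
Line 3: four(1) + smooth(1) + bare(1) + november(3) = 6
Total: 5 + 9 + 6 = 20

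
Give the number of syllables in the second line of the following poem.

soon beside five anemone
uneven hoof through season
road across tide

7

The second line: uneven(3) + hoof(1) + through(1) + season(2) = 7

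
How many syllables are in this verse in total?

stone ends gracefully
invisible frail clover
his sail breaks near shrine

17

Line 1: stone(1) + ends(1) + gracefully(3) = 5
Line 2: invisible(4) + frail(1) + clover(2) = 7
Line 3: his(1) + sail(1) + breaks(1) + near(1) + shrine(1) = 5
Total: 5 + 7 + 5 = 17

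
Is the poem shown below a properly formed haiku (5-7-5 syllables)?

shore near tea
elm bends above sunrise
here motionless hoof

No

Line 1: shore (1), near (1), tea (1) → 3 (expected 5)
Line 2: elm (1), bends (1), above (2), sunrise (2) → 6 (expected 7)
Line 3: here (1), motionless (3), hoof (1) → 5 ✓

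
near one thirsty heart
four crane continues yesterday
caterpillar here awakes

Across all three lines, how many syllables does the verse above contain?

20

Line 1: near (1), one (1), thirsty (2), heart (1) → 5
Line 2: four (1), crane (1), continues (3), yesterday (3) → 8
Line 3: caterpillar (4), here (1), awakes (2) → 7
Total: 5 + 8 + 7 = 20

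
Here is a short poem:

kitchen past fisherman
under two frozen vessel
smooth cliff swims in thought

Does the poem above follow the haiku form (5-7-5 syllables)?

No

Line 1: "kitchen past fisherman": 2+1+3 = 6 (expected 5)
Line 2: "under two frozen vessel": 2+1+2+2 = 7 ✓
Line 3: "smooth cliff swims in thought": 1+1+1+1+1 = 5 ✓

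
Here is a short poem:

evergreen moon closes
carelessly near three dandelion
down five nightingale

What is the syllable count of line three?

5

Line three: down(1) + five(1) + nightingale(3) = 5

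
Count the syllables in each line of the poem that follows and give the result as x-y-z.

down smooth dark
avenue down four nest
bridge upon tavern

3-6-5

Line 1: "down smooth dark": 1+1+1 = 3
Line 2: "avenue down four nest": 3+1+1+1 = 6
Line 3: "bridge upon tavern": 1+2+2 = 5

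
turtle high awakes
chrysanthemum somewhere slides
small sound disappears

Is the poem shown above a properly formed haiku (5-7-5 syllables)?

Line 1: "turtle high awakes": 2+1+2 = 5 ✓
Line 2: "chrysanthemum somewhere slides": 4+2+1 = 7 ✓
Line 3: "small sound disappears": 1+1+3 = 5 ✓

Yes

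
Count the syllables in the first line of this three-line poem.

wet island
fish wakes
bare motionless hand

The first line: wet(1) + island(2) = 3

3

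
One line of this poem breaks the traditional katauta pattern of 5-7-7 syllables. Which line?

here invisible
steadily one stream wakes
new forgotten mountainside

Line 1: here (1), invisible (4) → 5 ✓
Line 2: steadily (3), one (1), stream (1), wakes (1) → 6 (expected 7)
Line 3: new (1), forgotten (3), mountainside (3) → 7 ✓

The second line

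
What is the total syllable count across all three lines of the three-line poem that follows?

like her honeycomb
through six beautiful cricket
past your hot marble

17

Line 1: "like her honeycomb": 1+1+3 = 5
Line 2: "through six beautiful cricket": 1+1+3+2 = 7
Line 3: "past your hot marble": 1+1+1+2 = 5
Total: 5 + 7 + 5 = 17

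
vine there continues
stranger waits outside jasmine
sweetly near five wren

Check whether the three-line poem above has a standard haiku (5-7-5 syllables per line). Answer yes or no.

Yes

Line 1: vine(1) + there(1) + continues(3) = 5 ✓
Line 2: stranger(2) + waits(1) + outside(2) + jasmine(2) = 7 ✓
Line 3: sweetly(2) + near(1) + five(1) + wren(1) = 5 ✓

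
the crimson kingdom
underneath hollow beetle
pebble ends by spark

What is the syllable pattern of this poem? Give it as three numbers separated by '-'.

5-7-5

Line 1: the(1) + crimson(2) + kingdom(2) = 5
Line 2: underneath(3) + hollow(2) + beetle(2) = 7
Line 3: pebble(2) + ends(1) + by(1) + spark(1) = 5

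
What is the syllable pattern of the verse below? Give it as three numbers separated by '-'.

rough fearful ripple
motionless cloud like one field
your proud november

5-7-5

Line 1: "rough fearful ripple": 1+2+2 = 5
Line 2: "motionless cloud like one field": 3+1+1+1+1 = 7
Line 3: "your proud november": 1+1+3 = 5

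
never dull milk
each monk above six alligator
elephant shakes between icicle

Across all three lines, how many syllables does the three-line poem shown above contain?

Line 1: never(2) + dull(1) + milk(1) = 4
Line 2: each(1) + monk(1) + above(2) + six(1) + alligator(4) = 9
Line 3: elephant(3) + shakes(1) + between(2) + icicle(3) = 9
Total: 4 + 9 + 9 = 22

22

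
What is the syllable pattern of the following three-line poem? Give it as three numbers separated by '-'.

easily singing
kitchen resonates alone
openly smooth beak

5-7-5

Line 1: "easily singing": 3+2 = 5
Line 2: "kitchen resonates alone": 2+3+2 = 7
Line 3: "openly smooth beak": 3+1+1 = 5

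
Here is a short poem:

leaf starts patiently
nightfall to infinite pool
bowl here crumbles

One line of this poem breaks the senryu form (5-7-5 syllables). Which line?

Line 1: leaf(1) + starts(1) + patiently(3) = 5 ✓
Line 2: nightfall(2) + to(1) + infinite(3) + pool(1) = 7 ✓
Line 3: bowl(1) + here(1) + crumbles(2) = 4 (expected 5)

Line 3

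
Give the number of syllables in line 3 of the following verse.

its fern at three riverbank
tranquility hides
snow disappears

4

Line 3: "snow disappears": 1+3 = 4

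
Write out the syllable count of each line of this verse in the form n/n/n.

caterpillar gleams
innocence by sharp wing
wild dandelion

Line 1: caterpillar(4) + gleams(1) = 5
Line 2: innocence(3) + by(1) + sharp(1) + wing(1) = 6
Line 3: wild(1) + dandelion(4) = 5

5/6/5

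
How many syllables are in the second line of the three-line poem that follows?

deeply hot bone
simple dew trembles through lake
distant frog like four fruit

The second line: "simple dew trembles through lake": 2+1+2+1+1 = 7

7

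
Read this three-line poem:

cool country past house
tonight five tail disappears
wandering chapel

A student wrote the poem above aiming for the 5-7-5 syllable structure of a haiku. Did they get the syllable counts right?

Line 1: cool (1), country (2), past (1), house (1) → 5 ✓
Line 2: tonight (2), five (1), tail (1), disappears (3) → 7 ✓
Line 3: wandering (3), chapel (2) → 5 ✓

Yes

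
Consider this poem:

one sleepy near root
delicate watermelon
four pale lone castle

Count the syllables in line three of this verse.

Line three: "four pale lone castle": 1+1+1+2 = 5

5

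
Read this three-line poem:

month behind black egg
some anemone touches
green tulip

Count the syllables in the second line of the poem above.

7

The second line: some(1) + anemone(4) + touches(2) = 7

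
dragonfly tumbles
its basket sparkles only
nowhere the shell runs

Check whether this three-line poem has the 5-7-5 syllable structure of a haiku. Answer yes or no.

Line 1: dragonfly (3), tumbles (2) → 5 ✓
Line 2: its (1), basket (2), sparkles (2), only (2) → 7 ✓
Line 3: nowhere (2), the (1), shell (1), runs (1) → 5 ✓

Yes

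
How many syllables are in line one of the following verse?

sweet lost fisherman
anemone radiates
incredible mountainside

Line one: "sweet lost fisherman": 1+1+3 = 5

5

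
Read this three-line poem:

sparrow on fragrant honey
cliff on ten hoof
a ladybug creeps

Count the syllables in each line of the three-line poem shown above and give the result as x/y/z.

7/4/5

Line 1: sparrow (2), on (1), fragrant (2), honey (2) → 7
Line 2: cliff (1), on (1), ten (1), hoof (1) → 4
Line 3: a (1), ladybug (3), creeps (1) → 5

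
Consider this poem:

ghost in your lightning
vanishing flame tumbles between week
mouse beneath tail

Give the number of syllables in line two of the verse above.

9

Line two: vanishing(3) + flame(1) + tumbles(2) + between(2) + week(1) = 9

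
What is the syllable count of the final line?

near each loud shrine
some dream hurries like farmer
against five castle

5

The final line: "against five castle": 2+1+2 = 5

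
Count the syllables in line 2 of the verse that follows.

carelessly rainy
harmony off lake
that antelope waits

5

Line 2: harmony(3) + off(1) + lake(1) = 5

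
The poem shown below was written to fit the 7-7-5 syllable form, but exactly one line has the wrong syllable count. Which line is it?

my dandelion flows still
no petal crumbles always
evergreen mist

The third line

Line 1: my(1) + dandelion(4) + flows(1) + still(1) = 7 ✓
Line 2: no(1) + petal(2) + crumbles(2) + always(2) = 7 ✓
Line 3: evergreen(3) + mist(1) = 4 (expected 5)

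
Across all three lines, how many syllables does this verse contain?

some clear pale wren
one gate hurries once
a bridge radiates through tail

16

Line 1: some (1), clear (1), pale (1), wren (1) → 4
Line 2: one (1), gate (1), hurries (2), once (1) → 5
Line 3: a (1), bridge (1), radiates (3), through (1), tail (1) → 7
Total: 4 + 5 + 7 = 16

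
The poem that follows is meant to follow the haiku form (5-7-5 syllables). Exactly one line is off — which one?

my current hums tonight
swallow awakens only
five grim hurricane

The first line

Line 1: my(1) + current(2) + hums(1) + tonight(2) = 6 (expected 5)
Line 2: swallow(2) + awakens(3) + only(2) = 7 ✓
Line 3: five(1) + grim(1) + hurricane(3) = 5 ✓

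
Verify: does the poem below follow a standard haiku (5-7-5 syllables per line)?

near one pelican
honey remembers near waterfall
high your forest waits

Line 1: "near one pelican": 1+1+3 = 5 ✓
Line 2: "honey remembers near waterfall": 2+3+1+3 = 9 (expected 7)
Line 3: "high your forest waits": 1+1+2+1 = 5 ✓

No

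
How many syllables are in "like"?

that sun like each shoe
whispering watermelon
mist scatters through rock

1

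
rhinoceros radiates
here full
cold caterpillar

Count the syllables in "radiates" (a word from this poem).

3

"radiates" has 3 syllables.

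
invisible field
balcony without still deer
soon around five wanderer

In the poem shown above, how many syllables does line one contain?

5

Line one: invisible(4) + field(1) = 5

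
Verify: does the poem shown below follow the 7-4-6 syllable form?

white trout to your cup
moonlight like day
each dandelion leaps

Line 1: white (1), trout (1), to (1), your (1), cup (1) → 5 (expected 7)
Line 2: moonlight (2), like (1), day (1) → 4 ✓
Line 3: each (1), dandelion (4), leaps (1) → 6 ✓

No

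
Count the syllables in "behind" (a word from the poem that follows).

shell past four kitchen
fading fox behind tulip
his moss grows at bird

"behind" has 2 syllables.

2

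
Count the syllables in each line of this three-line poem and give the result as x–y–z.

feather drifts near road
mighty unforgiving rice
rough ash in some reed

5–7–5

Line 1: feather (2), drifts (1), near (1), road (1) → 5
Line 2: mighty (2), unforgiving (4), rice (1) → 7
Line 3: rough (1), ash (1), in (1), some (1), reed (1) → 5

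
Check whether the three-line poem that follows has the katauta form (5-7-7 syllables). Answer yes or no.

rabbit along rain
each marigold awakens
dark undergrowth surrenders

Yes

Line 1: "rabbit along rain": 2+2+1 = 5 ✓
Line 2: "each marigold awakens": 1+3+3 = 7 ✓
Line 3: "dark undergrowth surrenders": 1+3+3 = 7 ✓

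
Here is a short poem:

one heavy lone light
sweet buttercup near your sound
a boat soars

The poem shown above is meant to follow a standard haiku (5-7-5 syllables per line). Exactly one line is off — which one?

Line 1: one (1), heavy (2), lone (1), light (1) → 5 ✓
Line 2: sweet (1), buttercup (3), near (1), your (1), sound (1) → 7 ✓
Line 3: a (1), boat (1), soars (1) → 3 (expected 5)

The third line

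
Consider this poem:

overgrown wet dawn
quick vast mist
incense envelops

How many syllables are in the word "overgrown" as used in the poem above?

3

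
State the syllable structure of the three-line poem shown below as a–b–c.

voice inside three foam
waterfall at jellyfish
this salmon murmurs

5–7–5

Line 1: "voice inside three foam": 1+2+1+1 = 5
Line 2: "waterfall at jellyfish": 3+1+3 = 7
Line 3: "this salmon murmurs": 1+2+2 = 5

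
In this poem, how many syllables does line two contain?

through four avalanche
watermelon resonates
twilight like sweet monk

Line two: "watermelon resonates": 4+3 = 7

7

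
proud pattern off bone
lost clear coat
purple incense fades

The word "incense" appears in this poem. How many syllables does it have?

2

"incense" has 2 syllables.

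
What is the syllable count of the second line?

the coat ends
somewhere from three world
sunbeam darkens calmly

The second line: "somewhere from three world": 2+1+1+1 = 5

5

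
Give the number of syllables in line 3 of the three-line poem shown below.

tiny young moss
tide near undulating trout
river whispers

4

Line 3: river(2) + whispers(2) = 4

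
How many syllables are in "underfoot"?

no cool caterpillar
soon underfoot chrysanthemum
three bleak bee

3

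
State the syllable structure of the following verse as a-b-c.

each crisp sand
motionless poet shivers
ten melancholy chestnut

3-7-7

Line 1: each(1) + crisp(1) + sand(1) = 3
Line 2: motionless(3) + poet(2) + shivers(2) = 7
Line 3: ten(1) + melancholy(4) + chestnut(2) = 7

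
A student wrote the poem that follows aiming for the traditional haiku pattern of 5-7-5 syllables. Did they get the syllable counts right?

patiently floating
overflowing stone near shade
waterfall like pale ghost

Line 1: patiently(3) + floating(2) = 5 ✓
Line 2: overflowing(4) + stone(1) + near(1) + shade(1) = 7 ✓
Line 3: waterfall(3) + like(1) + pale(1) + ghost(1) = 6 (expected 5)

No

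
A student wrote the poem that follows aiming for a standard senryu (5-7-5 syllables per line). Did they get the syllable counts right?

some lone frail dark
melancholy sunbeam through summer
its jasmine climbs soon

No

Line 1: "some lone frail dark": 1+1+1+1 = 4 (expected 5)
Line 2: "melancholy sunbeam through summer": 4+2+1+2 = 9 (expected 7)
Line 3: "its jasmine climbs soon": 1+2+1+1 = 5 ✓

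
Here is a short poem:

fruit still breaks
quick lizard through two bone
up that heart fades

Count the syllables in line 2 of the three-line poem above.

6

Line 2: quick(1) + lizard(2) + through(1) + two(1) + bone(1) = 6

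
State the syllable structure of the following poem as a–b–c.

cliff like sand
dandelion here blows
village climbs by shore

Line 1: cliff (1), like (1), sand (1) → 3
Line 2: dandelion (4), here (1), blows (1) → 6
Line 3: village (2), climbs (1), by (1), shore (1) → 5

3–6–5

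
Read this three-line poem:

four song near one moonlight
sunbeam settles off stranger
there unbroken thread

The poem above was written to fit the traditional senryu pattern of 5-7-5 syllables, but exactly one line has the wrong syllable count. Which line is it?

Line 1: "four song near one moonlight": 1+1+1+1+2 = 6 (expected 5)
Line 2: "sunbeam settles off stranger": 2+2+1+2 = 7 ✓
Line 3: "there unbroken thread": 1+3+1 = 5 ✓

The first line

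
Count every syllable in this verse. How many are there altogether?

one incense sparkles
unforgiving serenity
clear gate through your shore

18

Line 1: "one incense sparkles": 1+2+2 = 5
Line 2: "unforgiving serenity": 4+4 = 8
Line 3: "clear gate through your shore": 1+1+1+1+1 = 5
Total: 5 + 8 + 5 = 18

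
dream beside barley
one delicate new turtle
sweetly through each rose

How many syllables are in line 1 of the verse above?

5

Line 1: dream(1) + beside(2) + barley(2) = 5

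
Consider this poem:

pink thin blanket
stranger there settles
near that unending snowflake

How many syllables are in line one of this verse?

4

Line one: "pink thin blanket": 1+1+2 = 4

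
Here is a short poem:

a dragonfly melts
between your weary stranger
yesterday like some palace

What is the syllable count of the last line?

The last line: "yesterday like some palace": 3+1+1+2 = 7

7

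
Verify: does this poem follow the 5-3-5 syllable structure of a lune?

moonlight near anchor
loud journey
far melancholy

Yes

Line 1: "moonlight near anchor": 2+1+2 = 5 ✓
Line 2: "loud journey": 1+2 = 3 ✓
Line 3: "far melancholy": 1+4 = 5 ✓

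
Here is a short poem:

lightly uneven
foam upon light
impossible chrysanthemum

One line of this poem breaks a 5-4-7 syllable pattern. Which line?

Line 3

Line 1: lightly(2) + uneven(3) = 5 ✓
Line 2: foam(1) + upon(2) + light(1) = 4 ✓
Line 3: impossible(4) + chrysanthemum(4) = 8 (expected 7)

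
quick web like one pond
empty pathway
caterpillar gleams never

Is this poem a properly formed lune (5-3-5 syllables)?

Line 1: quick(1) + web(1) + like(1) + one(1) + pond(1) = 5 ✓
Line 2: empty(2) + pathway(2) = 4 (expected 3)
Line 3: caterpillar(4) + gleams(1) + never(2) = 7 (expected 5)

No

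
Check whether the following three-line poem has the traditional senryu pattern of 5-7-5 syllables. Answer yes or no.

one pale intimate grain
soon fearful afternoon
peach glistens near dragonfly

Line 1: "one pale intimate grain": 1+1+3+1 = 6 (expected 5)
Line 2: "soon fearful afternoon": 1+2+3 = 6 (expected 7)
Line 3: "peach glistens near dragonfly": 1+2+1+3 = 7 (expected 5)

No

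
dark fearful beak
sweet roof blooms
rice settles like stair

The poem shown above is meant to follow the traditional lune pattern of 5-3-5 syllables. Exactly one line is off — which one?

Line 1

Line 1: dark (1), fearful (2), beak (1) → 4 (expected 5)
Line 2: sweet (1), roof (1), blooms (1) → 3 ✓
Line 3: rice (1), settles (2), like (1), stair (1) → 5 ✓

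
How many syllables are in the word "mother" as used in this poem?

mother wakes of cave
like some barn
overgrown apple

2

"mother" has 2 syllables.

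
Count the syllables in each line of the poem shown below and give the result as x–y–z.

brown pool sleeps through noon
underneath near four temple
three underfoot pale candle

Line 1: brown(1) + pool(1) + sleeps(1) + through(1) + noon(1) = 5
Line 2: underneath(3) + near(1) + four(1) + temple(2) = 7
Line 3: three(1) + underfoot(3) + pale(1) + candle(2) = 7

5–7–7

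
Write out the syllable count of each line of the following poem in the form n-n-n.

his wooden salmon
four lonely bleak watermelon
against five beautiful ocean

5-8-8

Line 1: his (1), wooden (2), salmon (2) → 5
Line 2: four (1), lonely (2), bleak (1), watermelon (4) → 8
Line 3: against (2), five (1), beautiful (3), ocean (2) → 8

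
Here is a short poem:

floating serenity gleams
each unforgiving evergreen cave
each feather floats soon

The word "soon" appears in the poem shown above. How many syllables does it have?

1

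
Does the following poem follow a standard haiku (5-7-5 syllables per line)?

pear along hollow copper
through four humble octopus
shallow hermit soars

No

Line 1: "pear along hollow copper": 1+2+2+2 = 7 (expected 5)
Line 2: "through four humble octopus": 1+1+2+3 = 7 ✓
Line 3: "shallow hermit soars": 2+2+1 = 5 ✓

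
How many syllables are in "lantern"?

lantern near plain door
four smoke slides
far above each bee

2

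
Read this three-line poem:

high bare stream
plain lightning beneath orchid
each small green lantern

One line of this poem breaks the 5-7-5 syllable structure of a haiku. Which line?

Line 1: "high bare stream": 1+1+1 = 3 (expected 5)
Line 2: "plain lightning beneath orchid": 1+2+2+2 = 7 ✓
Line 3: "each small green lantern": 1+1+1+2 = 5 ✓

The first line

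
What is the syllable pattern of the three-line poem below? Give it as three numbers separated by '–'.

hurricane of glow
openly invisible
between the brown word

Line 1: "hurricane of glow": 3+1+1 = 5
Line 2: "openly invisible": 3+4 = 7
Line 3: "between the brown word": 2+1+1+1 = 5

5–7–5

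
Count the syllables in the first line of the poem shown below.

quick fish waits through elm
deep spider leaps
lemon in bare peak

The first line: quick(1) + fish(1) + waits(1) + through(1) + elm(1) = 5

5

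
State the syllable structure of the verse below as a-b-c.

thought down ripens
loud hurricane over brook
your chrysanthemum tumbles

4-7-7

Line 1: thought (1), down (1), ripens (2) → 4
Line 2: loud (1), hurricane (3), over (2), brook (1) → 7
Line 3: your (1), chrysanthemum (4), tumbles (2) → 7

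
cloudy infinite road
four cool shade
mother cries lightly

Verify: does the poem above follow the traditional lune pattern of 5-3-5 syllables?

Line 1: cloudy (2), infinite (3), road (1) → 6 (expected 5)
Line 2: four (1), cool (1), shade (1) → 3 ✓
Line 3: mother (2), cries (1), lightly (2) → 5 ✓

No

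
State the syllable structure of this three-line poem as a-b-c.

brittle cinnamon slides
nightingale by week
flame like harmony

6-5-5

Line 1: brittle (2), cinnamon (3), slides (1) → 6
Line 2: nightingale (3), by (1), week (1) → 5
Line 3: flame (1), like (1), harmony (3) → 5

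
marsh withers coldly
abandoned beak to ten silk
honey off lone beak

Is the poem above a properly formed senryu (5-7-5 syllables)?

Yes

Line 1: "marsh withers coldly": 1+2+2 = 5 ✓
Line 2: "abandoned beak to ten silk": 3+1+1+1+1 = 7 ✓
Line 3: "honey off lone beak": 2+1+1+1 = 5 ✓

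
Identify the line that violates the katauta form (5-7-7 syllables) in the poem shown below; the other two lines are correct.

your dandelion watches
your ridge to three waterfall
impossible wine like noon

Line 1

Line 1: your(1) + dandelion(4) + watches(2) = 7 (expected 5)
Line 2: your(1) + ridge(1) + to(1) + three(1) + waterfall(3) = 7 ✓
Line 3: impossible(4) + wine(1) + like(1) + noon(1) = 7 ✓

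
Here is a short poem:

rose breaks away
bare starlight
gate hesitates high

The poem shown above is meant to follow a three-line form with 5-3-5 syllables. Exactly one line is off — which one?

The first line

Line 1: "rose breaks away": 1+1+2 = 4 (expected 5)
Line 2: "bare starlight": 1+2 = 3 ✓
Line 3: "gate hesitates high": 1+3+1 = 5 ✓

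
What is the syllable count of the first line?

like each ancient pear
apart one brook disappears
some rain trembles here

5

The first line: like (1), each (1), ancient (2), pear (1) → 5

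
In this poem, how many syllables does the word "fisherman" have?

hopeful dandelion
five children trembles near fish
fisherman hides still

3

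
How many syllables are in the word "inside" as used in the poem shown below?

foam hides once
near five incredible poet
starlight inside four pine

2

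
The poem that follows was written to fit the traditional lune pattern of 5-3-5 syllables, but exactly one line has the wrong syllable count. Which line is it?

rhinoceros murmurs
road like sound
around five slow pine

Line 1: "rhinoceros murmurs": 4+2 = 6 (expected 5)
Line 2: "road like sound": 1+1+1 = 3 ✓
Line 3: "around five slow pine": 2+1+1+1 = 5 ✓

Line 1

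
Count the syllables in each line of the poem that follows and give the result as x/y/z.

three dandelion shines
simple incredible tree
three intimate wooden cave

6/7/7

Line 1: three(1) + dandelion(4) + shines(1) = 6
Line 2: simple(2) + incredible(4) + tree(1) = 7
Line 3: three(1) + intimate(3) + wooden(2) + cave(1) = 7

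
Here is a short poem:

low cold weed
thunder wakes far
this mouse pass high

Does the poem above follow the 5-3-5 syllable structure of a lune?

No

Line 1: low(1) + cold(1) + weed(1) = 3 (expected 5)
Line 2: thunder(2) + wakes(1) + far(1) = 4 (expected 3)
Line 3: this(1) + mouse(1) + pass(1) + high(1) = 4 (expected 5)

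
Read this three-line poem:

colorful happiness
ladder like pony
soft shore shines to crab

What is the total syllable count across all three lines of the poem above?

16

Line 1: "colorful happiness": 3+3 = 6
Line 2: "ladder like pony": 2+1+2 = 5
Line 3: "soft shore shines to crab": 1+1+1+1+1 = 5
Total: 6 + 5 + 5 = 16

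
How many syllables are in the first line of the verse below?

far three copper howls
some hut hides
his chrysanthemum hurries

The first line: far (1), three (1), copper (2), howls (1) → 5

5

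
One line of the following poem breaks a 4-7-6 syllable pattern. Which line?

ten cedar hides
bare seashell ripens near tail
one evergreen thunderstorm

Line 1: ten(1) + cedar(2) + hides(1) = 4 ✓
Line 2: bare(1) + seashell(2) + ripens(2) + near(1) + tail(1) = 7 ✓
Line 3: one(1) + evergreen(3) + thunderstorm(3) = 7 (expected 6)

Line 3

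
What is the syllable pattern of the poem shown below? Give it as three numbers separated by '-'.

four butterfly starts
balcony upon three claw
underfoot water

Line 1: four(1) + butterfly(3) + starts(1) = 5
Line 2: balcony(3) + upon(2) + three(1) + claw(1) = 7
Line 3: underfoot(3) + water(2) = 5

5-7-5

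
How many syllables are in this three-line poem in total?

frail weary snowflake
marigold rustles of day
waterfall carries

17

Line 1: frail(1) + weary(2) + snowflake(2) = 5
Line 2: marigold(3) + rustles(2) + of(1) + day(1) = 7
Line 3: waterfall(3) + carries(2) = 5
Total: 5 + 7 + 5 = 17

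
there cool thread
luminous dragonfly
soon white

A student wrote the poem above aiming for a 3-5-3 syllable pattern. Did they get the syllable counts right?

No

Line 1: "there cool thread": 1+1+1 = 3 ✓
Line 2: "luminous dragonfly": 3+3 = 6 (expected 5)
Line 3: "soon white": 1+1 = 2 (expected 3)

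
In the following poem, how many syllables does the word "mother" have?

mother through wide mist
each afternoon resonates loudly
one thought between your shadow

2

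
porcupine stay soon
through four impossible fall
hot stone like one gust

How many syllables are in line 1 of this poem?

Line 1: "porcupine stay soon": 3+1+1 = 5

5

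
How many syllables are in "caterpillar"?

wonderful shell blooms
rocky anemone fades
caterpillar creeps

"caterpillar" has 4 syllables.

4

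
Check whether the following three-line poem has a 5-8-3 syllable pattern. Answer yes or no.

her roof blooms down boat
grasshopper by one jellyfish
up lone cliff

Line 1: her (1), roof (1), blooms (1), down (1), boat (1) → 5 ✓
Line 2: grasshopper (3), by (1), one (1), jellyfish (3) → 8 ✓
Line 3: up (1), lone (1), cliff (1) → 3 ✓

Yes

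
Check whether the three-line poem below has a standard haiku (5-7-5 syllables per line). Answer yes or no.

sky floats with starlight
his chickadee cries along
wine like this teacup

Yes

Line 1: sky(1) + floats(1) + with(1) + starlight(2) = 5 ✓
Line 2: his(1) + chickadee(3) + cries(1) + along(2) = 7 ✓
Line 3: wine(1) + like(1) + this(1) + teacup(2) = 5 ✓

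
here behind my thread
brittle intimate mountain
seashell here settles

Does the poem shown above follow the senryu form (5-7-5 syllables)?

Line 1: here(1) + behind(2) + my(1) + thread(1) = 5 ✓
Line 2: brittle(2) + intimate(3) + mountain(2) = 7 ✓
Line 3: seashell(2) + here(1) + settles(2) = 5 ✓

Yes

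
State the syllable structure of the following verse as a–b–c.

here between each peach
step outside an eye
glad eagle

Line 1: here (1), between (2), each (1), peach (1) → 5
Line 2: step (1), outside (2), an (1), eye (1) → 5
Line 3: glad (1), eagle (2) → 3

5–5–3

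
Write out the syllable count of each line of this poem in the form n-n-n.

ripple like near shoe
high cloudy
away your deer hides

5-3-5

Line 1: ripple(2) + like(1) + near(1) + shoe(1) = 5
Line 2: high(1) + cloudy(2) = 3
Line 3: away(2) + your(1) + deer(1) + hides(1) = 5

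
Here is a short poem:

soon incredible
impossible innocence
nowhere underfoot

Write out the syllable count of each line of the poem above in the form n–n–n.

5–7–5

Line 1: soon (1), incredible (4) → 5
Line 2: impossible (4), innocence (3) → 7
Line 3: nowhere (2), underfoot (3) → 5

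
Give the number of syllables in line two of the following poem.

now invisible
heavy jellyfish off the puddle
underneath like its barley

Line two: heavy(2) + jellyfish(3) + off(1) + the(1) + puddle(2) = 9

9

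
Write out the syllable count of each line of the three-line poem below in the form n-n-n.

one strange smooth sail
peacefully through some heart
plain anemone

4-6-5

Line 1: one(1) + strange(1) + smooth(1) + sail(1) = 4
Line 2: peacefully(3) + through(1) + some(1) + heart(1) = 6
Line 3: plain(1) + anemone(4) = 5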